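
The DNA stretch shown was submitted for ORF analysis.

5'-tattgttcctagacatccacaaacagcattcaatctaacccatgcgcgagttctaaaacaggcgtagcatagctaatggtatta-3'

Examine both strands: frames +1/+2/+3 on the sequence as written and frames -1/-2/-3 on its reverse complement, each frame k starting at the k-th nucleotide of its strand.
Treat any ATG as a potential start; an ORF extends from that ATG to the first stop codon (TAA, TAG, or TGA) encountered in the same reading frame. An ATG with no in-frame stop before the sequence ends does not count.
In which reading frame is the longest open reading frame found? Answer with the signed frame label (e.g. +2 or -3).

-2

Reverse complement (5'→3'): TAATACCATTAGCTATGCTACGCCTGTTTTAGAACTCGCGCATGGGTTAGATTGAATGCTGTTTGTGGATGTCTAGGAACAATA
Frame +1: TAT TGT TCC TAG ACA TCC ACA AAC AGC ATT CAA TCT AAC CCA TGC GCG AGT TCT AAA ACA GGC GTA GCA TAG CTA ATG GTA TTA — no ATG→stop ORF.
Frame +2: ATT GTT CCT AGA CAT CCA CAA ACA GCA TTC AAT CTA ACC CAT GCG CGA GTT CTA AAA CAG GCG TAG CAT AGC TAA TGG TAT — no ATG→stop ORF.
Frame +3: TTG TTC CTA GAC ATC CAC AAA CAG CAT TCA ATC TAA CCC ATG CGC GAG TTC TAA AAC AGG CGT AGC ATA GCT AAT GGT ATT — ATG at 42, stop TAA at 54 → 15 nt.
Frame -1: TAA TAC CAT TAG CTA TGC TAC GCC TGT TTT AGA ACT CGC GCA TGG GTT AGA TTG AAT GCT GTT TGT GGA TGT CTA GGA ACA ATA — no ATG→stop ORF.
Frame -2: AAT ACC ATT AGC TAT GCT ACG CCT GTT TTA GAA CTC GCG CAT GGG TTA GAT TGA ATG CTG TTT GTG GAT GTC TAG GAA CAA — ATG at 56, stop TAG at 74 → 21 nt.
Frame -3: ATA CCA TTA GCT ATG CTA CGC CTG TTT TAG AAC TCG CGC ATG GGT TAG ATT GAA TGC TGT TTG TGG ATG TCT AGG AAC AAT — ATG at 15, stop TAG at 30 → 18 nt; ATG at 42, stop TAG at 48 → 9 nt.
Longest ORF is 21 nt in frame -2 (positions 56–76).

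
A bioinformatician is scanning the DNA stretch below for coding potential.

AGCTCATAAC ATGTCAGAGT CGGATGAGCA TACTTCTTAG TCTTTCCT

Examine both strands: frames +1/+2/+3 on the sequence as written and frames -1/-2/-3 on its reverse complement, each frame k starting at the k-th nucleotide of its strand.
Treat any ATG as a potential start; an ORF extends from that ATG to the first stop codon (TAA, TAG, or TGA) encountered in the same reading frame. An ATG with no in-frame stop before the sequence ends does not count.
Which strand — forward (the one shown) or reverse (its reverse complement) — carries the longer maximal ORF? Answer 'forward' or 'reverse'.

forward

Reverse complement (5'→3'): AGGAAAGACTAAGAAGTATGCTCATCCGACTCTGACATGTTATGAGCT
Frame +1: AGC TCA TAA CAT GTC AGA GTC GGA TGA GCA TAC TTC TTA GTC TTT CCT — no ATG→stop ORF.
Frame +2: GCT CAT AAC ATG TCA GAG TCG GAT GAG CAT ACT TCT TAG TCT TTC — ATG at 11, stop TAG at 38 → 30 nt.
Frame +3: CTC ATA ACA TGT CAG AGT CGG ATG AGC ATA CTT CTT AGT CTT TCC — no ATG→stop ORF.
Frame -1: AGG AAA GAC TAA GAA GTA TGC TCA TCC GAC TCT GAC ATG TTA TGA GCT — ATG at 37, stop TGA at 43 → 9 nt.
Frame -2: GGA AAG ACT AAG AAG TAT GCT CAT CCG ACT CTG ACA TGT TAT GAG — no ATG→stop ORF.
Frame -3: GAA AGA CTA AGA AGT ATG CTC ATC CGA CTC TGA CAT GTT ATG AGC — ATG at 18, stop TGA at 33 → 18 nt.
Forward-strand max 30 nt; reverse-strand max 18 nt. The forward strand has the longer ORF.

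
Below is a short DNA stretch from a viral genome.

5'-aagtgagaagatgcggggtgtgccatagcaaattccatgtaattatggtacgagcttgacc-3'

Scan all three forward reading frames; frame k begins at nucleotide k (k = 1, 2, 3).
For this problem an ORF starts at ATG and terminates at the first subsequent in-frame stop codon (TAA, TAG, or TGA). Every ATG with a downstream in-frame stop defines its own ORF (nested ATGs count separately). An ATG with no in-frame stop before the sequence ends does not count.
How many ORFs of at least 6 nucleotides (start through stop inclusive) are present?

3

Frame 1: AAG TGA GAA GAT GCG GGG TGT GCC ATA GCA AAT TCC ATG TAA TTA TGG TAC GAG CTT GAC — ATG at 37, stop TAA at 40 → 6 nt.
Frame 2: AGT GAG AAG ATG CGG GGT GTG CCA TAG CAA ATT CCA TGT AAT TAT GGT ACG AGC TTG ACC — ATG at 11, stop TAG at 26 → 18 nt.
Frame 3: GTG AGA AGA TGC GGG GTG TGC CAT AGC AAA TTC CAT GTA ATT ATG GTA CGA GCT TGA — ATG at 45, stop TGA at 57 → 15 nt.
ORFs ≥ 6 nucleotides: frame 1 37–42 (6 nucleotides), frame 2 11–28 (18 nucleotides), frame 3 45–59 (15 nucleotides). Count = 3.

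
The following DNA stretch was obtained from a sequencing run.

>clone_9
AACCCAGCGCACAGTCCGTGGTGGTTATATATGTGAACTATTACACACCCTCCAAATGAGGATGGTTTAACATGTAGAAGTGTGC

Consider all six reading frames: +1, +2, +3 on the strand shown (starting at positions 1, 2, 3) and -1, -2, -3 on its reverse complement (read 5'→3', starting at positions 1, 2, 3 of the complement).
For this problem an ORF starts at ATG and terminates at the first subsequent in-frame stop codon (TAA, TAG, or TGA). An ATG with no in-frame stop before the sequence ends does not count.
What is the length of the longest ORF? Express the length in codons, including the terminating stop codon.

11

Reverse complement (5'→3'): GCACACTTCTACATGTTAAACCATCCTCATTTGGAGGGTGTGTAATAGTTCACATATATAACCACCACGGACTGTGCGCTGGGTT
Frame +1: AAC CCA GCG CAC AGT CCG TGG TGG TTA TAT ATG TGA ACT ATT ACA CAC CCT CCA AAT GAG GAT GGT TTA ACA TGT AGA AGT GTG — ATG at 31, stop TGA at 34 → 6 nt.
Frame +2: ACC CAG CGC ACA GTC CGT GGT GGT TAT ATA TGT GAA CTA TTA CAC ACC CTC CAA ATG AGG ATG GTT TAA CAT GTA GAA GTG TGC — ATG at 56, stop TAA at 68 → 15 nt; ATG at 62, stop TAA at 68 → 9 nt.
Frame +3: CCC AGC GCA CAG TCC GTG GTG GTT ATA TAT GTG AAC TAT TAC ACA CCC TCC AAA TGA GGA TGG TTT AAC ATG TAG AAG TGT — ATG at 72, stop TAG at 75 → 6 nt.
Frame -1: GCA CAC TTC TAC ATG TTA AAC CAT CCT CAT TTG GAG GGT GTG TAA TAG TTC ACA TAT ATA ACC ACC ACG GAC TGT GCG CTG GGT — ATG at 13, stop TAA at 43 → 33 nt.
Frame -2: CAC ACT TCT ACA TGT TAA ACC ATC CTC ATT TGG AGG GTG TGT AAT AGT TCA CAT ATA TAA CCA CCA CGG ACT GTG CGC TGG GTT — no ATG→stop ORF.
Frame -3: ACA CTT CTA CAT GTT AAA CCA TCC TCA TTT GGA GGG TGT GTA ATA GTT CAC ATA TAT AAC CAC CAC GGA CTG TGC GCT GGG — no ATG→stop ORF.
Longest: frame -1, positions 13–45, 33 nt = 11 codons = 10 aa. → 11 codons.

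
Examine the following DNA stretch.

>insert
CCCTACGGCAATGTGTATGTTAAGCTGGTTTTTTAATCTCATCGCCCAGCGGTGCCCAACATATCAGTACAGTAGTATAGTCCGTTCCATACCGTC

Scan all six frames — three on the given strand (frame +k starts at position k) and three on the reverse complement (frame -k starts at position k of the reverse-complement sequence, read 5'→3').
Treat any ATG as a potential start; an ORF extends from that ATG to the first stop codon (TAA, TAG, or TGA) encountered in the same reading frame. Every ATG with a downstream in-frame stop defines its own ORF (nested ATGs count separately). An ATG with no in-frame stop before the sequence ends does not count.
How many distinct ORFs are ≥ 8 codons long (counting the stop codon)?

2

Reverse complement (5'→3'): GACGGTATGGAACGGACTATACTACTGTACTGATATGTTGGGCACCGCTGGGCGATGAGATTAAAAAACCAGCTTAACATACACATTGCCGTAGGG
Frame +1: CCC TAC GGC AAT GTG TAT GTT AAG CTG GTT TTT TAA TCT CAT CGC CCA GCG GTG CCC AAC ATA TCA GTA CAG TAG TAT AGT CCG TTC CAT ACC GTC — no ATG→stop ORF.
Frame +2: CCT ACG GCA ATG TGT ATG TTA AGC TGG TTT TTT AAT CTC ATC GCC CAG CGG TGC CCA ACA TAT CAG TAC AGT AGT ATA GTC CGT TCC ATA CCG — no ATG→stop ORF.
Frame +3: CTA CGG CAA TGT GTA TGT TAA GCT GGT TTT TTA ATC TCA TCG CCC AGC GGT GCC CAA CAT ATC AGT ACA GTA GTA TAG TCC GTT CCA TAC CGT — no ATG→stop ORF.
Frame -1: GAC GGT ATG GAA CGG ACT ATA CTA CTG TAC TGA TAT GTT GGG CAC CGC TGG GCG ATG AGA TTA AAA AAC CAG CTT AAC ATA CAC ATT GCC GTA GGG — ATG at 7, stop TGA at 31 → 27 nt.
Frame -2: ACG GTA TGG AAC GGA CTA TAC TAC TGT ACT GAT ATG TTG GGC ACC GCT GGG CGA TGA GAT TAA AAA ACC AGC TTA ACA TAC ACA TTG CCG TAG — ATG at 35, stop TGA at 56 → 24 nt.
Frame -3: CGG TAT GGA ACG GAC TAT ACT ACT GTA CTG ATA TGT TGG GCA CCG CTG GGC GAT GAG ATT AAA AAA CCA GCT TAA CAT ACA CAT TGC CGT AGG — no ATG→stop ORF.
ORFs ≥ 8 codons: frame -1 7–33 (9 codons), frame -2 35–58 (8 codons). Count = 2.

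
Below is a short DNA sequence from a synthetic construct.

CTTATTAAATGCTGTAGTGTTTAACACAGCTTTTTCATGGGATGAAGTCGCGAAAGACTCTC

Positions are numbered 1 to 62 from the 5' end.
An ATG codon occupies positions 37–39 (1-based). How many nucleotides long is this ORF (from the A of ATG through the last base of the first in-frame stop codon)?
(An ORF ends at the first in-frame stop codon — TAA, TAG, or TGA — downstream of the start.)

9

Codons from position 37: ATG (37–39), GGA (40–42), TGA (43–45).
TGA is the first in-frame stop; ORF spans 37–45, 9 nucleotides.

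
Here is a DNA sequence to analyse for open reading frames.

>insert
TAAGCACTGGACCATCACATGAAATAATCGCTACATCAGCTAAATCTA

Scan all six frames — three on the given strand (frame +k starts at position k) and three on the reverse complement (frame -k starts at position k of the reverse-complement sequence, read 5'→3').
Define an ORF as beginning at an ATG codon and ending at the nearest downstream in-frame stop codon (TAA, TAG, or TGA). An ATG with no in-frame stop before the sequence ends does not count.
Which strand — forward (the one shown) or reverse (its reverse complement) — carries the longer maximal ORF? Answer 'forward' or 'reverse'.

forward

Reverse complement (5'→3'): TAGATTTAGCTGATGTAGCGATTATTTCATGTGATGGTCCAGTGCTTA
Frame +1: TAA GCA CTG GAC CAT CAC ATG AAA TAA TCG CTA CAT CAG CTA AAT CTA — ATG at 19, stop TAA at 25 → 9 nt.
Frame +2: AAG CAC TGG ACC ATC ACA TGA AAT AAT CGC TAC ATC AGC TAA ATC — no ATG→stop ORF.
Frame +3: AGC ACT GGA CCA TCA CAT GAA ATA ATC GCT ACA TCA GCT AAA TCT — no ATG→stop ORF.
Frame -1: TAG ATT TAG CTG ATG TAG CGA TTA TTT CAT GTG ATG GTC CAG TGC TTA — ATG at 13, stop TAG at 16 → 6 nt.
Frame -2: AGA TTT AGC TGA TGT AGC GAT TAT TTC ATG TGA TGG TCC AGT GCT — ATG at 29, stop TGA at 32 → 6 nt.
Frame -3: GAT TTA GCT GAT GTA GCG ATT ATT TCA TGT GAT GGT CCA GTG CTT — no ATG→stop ORF.
Forward-strand max 9 nt; reverse-strand max 6 nt. The forward strand has the longer ORF.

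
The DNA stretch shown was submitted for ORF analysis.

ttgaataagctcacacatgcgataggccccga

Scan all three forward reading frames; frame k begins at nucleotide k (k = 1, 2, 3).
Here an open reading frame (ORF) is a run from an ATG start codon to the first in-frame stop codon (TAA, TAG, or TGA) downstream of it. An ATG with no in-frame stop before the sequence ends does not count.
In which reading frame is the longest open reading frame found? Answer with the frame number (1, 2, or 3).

2

Frame 1: TTG AAT AAG CTC ACA CAT GCG ATA GGC CCC — no ATG→stop ORF.
Frame 2: TGA ATA AGC TCA CAC ATG CGA TAG GCC CCG — ATG at 17, stop TAG at 23 → 9 nt.
Frame 3: GAA TAA GCT CAC ACA TGC GAT AGG CCC CGA — no ATG→stop ORF.
Longest ORF is 9 nt in frame 2 (positions 17–25).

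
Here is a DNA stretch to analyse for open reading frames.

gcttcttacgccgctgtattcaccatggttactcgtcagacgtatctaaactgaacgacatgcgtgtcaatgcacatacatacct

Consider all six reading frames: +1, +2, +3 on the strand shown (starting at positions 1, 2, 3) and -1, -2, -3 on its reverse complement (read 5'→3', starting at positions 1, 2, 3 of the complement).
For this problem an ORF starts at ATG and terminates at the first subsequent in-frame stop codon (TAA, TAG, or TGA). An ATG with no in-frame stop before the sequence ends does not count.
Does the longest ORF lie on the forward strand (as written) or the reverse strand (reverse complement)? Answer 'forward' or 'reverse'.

reverse

Reverse complement (5'→3'): AGGTATGTATGTGCATTGACACGCATGTCGTTCAGTTTAGATACGTCTGACGAGTAACCATGGTGAATACAGCGGCGTAAGAAGC
Frame +1: GCT TCT TAC GCC GCT GTA TTC ACC ATG GTT ACT CGT CAG ACG TAT CTA AAC TGA ACG ACA TGC GTG TCA ATG CAC ATA CAT ACC — ATG at 25, stop TGA at 52 → 30 nt.
Frame +2: CTT CTT ACG CCG CTG TAT TCA CCA TGG TTA CTC GTC AGA CGT ATC TAA ACT GAA CGA CAT GCG TGT CAA TGC ACA TAC ATA CCT — no ATG→stop ORF.
Frame +3: TTC TTA CGC CGC TGT ATT CAC CAT GGT TAC TCG TCA GAC GTA TCT AAA CTG AAC GAC ATG CGT GTC AAT GCA CAT ACA TAC — no ATG→stop ORF.
Frame -1: AGG TAT GTA TGT GCA TTG ACA CGC ATG TCG TTC AGT TTA GAT ACG TCT GAC GAG TAA CCA TGG TGA ATA CAG CGG CGT AAG AAG — ATG at 25, stop TAA at 55 → 33 nt.
Frame -2: GGT ATG TAT GTG CAT TGA CAC GCA TGT CGT TCA GTT TAG ATA CGT CTG ACG AGT AAC CAT GGT GAA TAC AGC GGC GTA AGA AGC — ATG at 5, stop TGA at 17 → 15 nt.
Frame -3: GTA TGT ATG TGC ATT GAC ACG CAT GTC GTT CAG TTT AGA TAC GTC TGA CGA GTA ACC ATG GTG AAT ACA GCG GCG TAA GAA — ATG at 9, stop TGA at 48 → 42 nt; ATG at 60, stop TAA at 78 → 21 nt.
Forward-strand max 30 nt; reverse-strand max 42 nt. The reverse strand has the longer ORF.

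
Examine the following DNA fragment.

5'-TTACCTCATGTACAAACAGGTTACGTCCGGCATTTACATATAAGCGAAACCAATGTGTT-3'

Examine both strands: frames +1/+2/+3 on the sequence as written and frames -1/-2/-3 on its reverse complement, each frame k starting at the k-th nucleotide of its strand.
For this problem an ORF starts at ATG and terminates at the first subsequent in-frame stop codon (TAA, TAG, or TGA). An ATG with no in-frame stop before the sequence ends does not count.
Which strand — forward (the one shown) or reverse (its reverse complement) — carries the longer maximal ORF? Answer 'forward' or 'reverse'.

Reverse complement (5'→3'): AACACATTGGTTTCGCTTATATGTAAATGCCGGACGTAACCTGTTTGTACATGAGGTAA
Frame +1: TTA CCT CAT GTA CAA ACA GGT TAC GTC CGG CAT TTA CAT ATA AGC GAA ACC AAT GTG — no ATG→stop ORF.
Frame +2: TAC CTC ATG TAC AAA CAG GTT ACG TCC GGC ATT TAC ATA TAA GCG AAA CCA ATG TGT — ATG at 8, stop TAA at 41 → 36 nt.
Frame +3: ACC TCA TGT ACA AAC AGG TTA CGT CCG GCA TTT ACA TAT AAG CGA AAC CAA TGT GTT — no ATG→stop ORF.
Frame -1: AAC ACA TTG GTT TCG CTT ATA TGT AAA TGC CGG ACG TAA CCT GTT TGT ACA TGA GGT — no ATG→stop ORF.
Frame -2: ACA CAT TGG TTT CGC TTA TAT GTA AAT GCC GGA CGT AAC CTG TTT GTA CAT GAG GTA — no ATG→stop ORF.
Frame -3: CAC ATT GGT TTC GCT TAT ATG TAA ATG CCG GAC GTA ACC TGT TTG TAC ATG AGG TAA — ATG at 21, stop TAA at 24 → 6 nt; ATG at 27, stop TAA at 57 → 33 nt; ATG at 51, stop TAA at 57 → 9 nt.
Forward-strand max 36 nt; reverse-strand max 33 nt. The forward strand has the longer ORF.

forward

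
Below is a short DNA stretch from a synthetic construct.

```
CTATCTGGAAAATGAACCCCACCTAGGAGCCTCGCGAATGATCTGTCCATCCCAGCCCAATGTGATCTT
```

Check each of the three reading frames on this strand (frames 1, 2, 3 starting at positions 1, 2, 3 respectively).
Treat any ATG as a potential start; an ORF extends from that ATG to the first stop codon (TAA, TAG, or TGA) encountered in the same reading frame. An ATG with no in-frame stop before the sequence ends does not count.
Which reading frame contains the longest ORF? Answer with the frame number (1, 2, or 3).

3

Frame 1: CTA TCT GGA AAA TGA ACC CCA CCT AGG AGC CTC GCG AAT GAT CTG TCC ATC CCA GCC CAA TGT GAT CTT — no ATG→stop ORF.
Frame 2: TAT CTG GAA AAT GAA CCC CAC CTA GGA GCC TCG CGA ATG ATC TGT CCA TCC CAG CCC AAT GTG ATC — no ATG→stop ORF.
Frame 3: ATC TGG AAA ATG AAC CCC ACC TAG GAG CCT CGC GAA TGA TCT GTC CAT CCC AGC CCA ATG TGA TCT — ATG at 12, stop TAG at 24 → 15 nt; ATG at 60, stop TGA at 63 → 6 nt.
Longest ORF is 15 nt in frame 3 (positions 12–26).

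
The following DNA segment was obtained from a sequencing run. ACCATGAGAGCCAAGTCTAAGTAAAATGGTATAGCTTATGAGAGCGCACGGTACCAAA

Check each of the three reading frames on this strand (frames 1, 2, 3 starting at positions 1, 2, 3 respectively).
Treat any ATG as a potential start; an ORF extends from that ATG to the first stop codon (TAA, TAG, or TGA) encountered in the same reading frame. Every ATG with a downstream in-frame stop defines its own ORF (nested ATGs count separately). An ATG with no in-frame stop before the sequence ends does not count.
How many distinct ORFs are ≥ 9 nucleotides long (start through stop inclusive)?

2

Frame 1: ACC ATG AGA GCC AAG TCT AAG TAA AAT GGT ATA GCT TAT GAG AGC GCA CGG TAC CAA — ATG at 4, stop TAA at 22 → 21 nt.
Frame 2: CCA TGA GAG CCA AGT CTA AGT AAA ATG GTA TAG CTT ATG AGA GCG CAC GGT ACC AAA — ATG at 26, stop TAG at 32 → 9 nt.
Frame 3: CAT GAG AGC CAA GTC TAA GTA AAA TGG TAT AGC TTA TGA GAG CGC ACG GTA CCA — no ATG→stop ORF.
ORFs ≥ 9 nucleotides: frame 1 4–24 (21 nucleotides), frame 2 26–34 (9 nucleotides). Count = 2.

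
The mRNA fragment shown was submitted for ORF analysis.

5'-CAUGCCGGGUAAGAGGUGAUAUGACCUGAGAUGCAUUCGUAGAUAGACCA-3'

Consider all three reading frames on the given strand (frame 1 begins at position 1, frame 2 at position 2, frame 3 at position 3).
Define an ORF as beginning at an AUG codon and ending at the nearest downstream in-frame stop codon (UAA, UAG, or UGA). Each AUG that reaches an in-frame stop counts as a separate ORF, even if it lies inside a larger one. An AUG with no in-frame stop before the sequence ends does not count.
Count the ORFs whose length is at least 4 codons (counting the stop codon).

Frame 1: CAU GCC GGG UAA GAG GUG AUA UGA CCU GAG AUG CAU UCG UAG AUA GAC — AUG at 31, stop UAG at 40 → 12 nt.
Frame 2: AUG CCG GGU AAG AGG UGA UAU GAC CUG AGA UGC AUU CGU AGA UAG ACC — AUG at 2, stop UGA at 17 → 18 nt.
Frame 3: UGC CGG GUA AGA GGU GAU AUG ACC UGA GAU GCA UUC GUA GAU AGA CCA — AUG at 21, stop UGA at 27 → 9 nt.
ORFs ≥ 4 codons: frame 1 31–42 (4 codons), frame 2 2–19 (6 codons). Count = 2.

2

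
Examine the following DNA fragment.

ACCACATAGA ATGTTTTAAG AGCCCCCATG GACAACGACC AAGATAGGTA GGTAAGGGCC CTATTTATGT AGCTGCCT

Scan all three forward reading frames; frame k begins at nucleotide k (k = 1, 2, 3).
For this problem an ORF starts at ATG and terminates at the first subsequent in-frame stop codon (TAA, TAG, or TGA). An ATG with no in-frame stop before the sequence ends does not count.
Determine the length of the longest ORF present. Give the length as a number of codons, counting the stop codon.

8

Frame 1: ACC ACA TAG AAT GTT TTA AGA GCC CCC ATG GAC AAC GAC CAA GAT AGG TAG GTA AGG GCC CTA TTT ATG TAG CTG CCT — ATG at 28, stop TAG at 49 → 24 nt; ATG at 67, stop TAG at 70 → 6 nt.
Frame 2: CCA CAT AGA ATG TTT TAA GAG CCC CCA TGG ACA ACG ACC AAG ATA GGT AGG TAA GGG CCC TAT TTA TGT AGC TGC — ATG at 11, stop TAA at 17 → 9 nt.
Frame 3: CAC ATA GAA TGT TTT AAG AGC CCC CAT GGA CAA CGA CCA AGA TAG GTA GGT AAG GGC CCT ATT TAT GTA GCT GCC — no ATG→stop ORF.
Longest: frame 1, positions 28–51, 24 nt = 8 codons = 7 aa. → 8 codons.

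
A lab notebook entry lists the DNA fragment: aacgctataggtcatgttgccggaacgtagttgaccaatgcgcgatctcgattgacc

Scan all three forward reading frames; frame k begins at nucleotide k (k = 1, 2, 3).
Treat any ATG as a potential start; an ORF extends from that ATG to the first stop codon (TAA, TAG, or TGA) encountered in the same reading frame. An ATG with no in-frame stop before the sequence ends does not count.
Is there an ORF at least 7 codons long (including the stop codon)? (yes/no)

Frame 1: AAC GCT ATA GGT CAT GTT GCC GGA ACG TAG TTG ACC AAT GCG CGA TCT CGA TTG ACC — no ATG→stop ORF.
Frame 2: ACG CTA TAG GTC ATG TTG CCG GAA CGT AGT TGA CCA ATG CGC GAT CTC GAT TGA — ATG at 14, stop TGA at 32 → 21 nt; ATG at 38, stop TGA at 53 → 18 nt.
Frame 3: CGC TAT AGG TCA TGT TGC CGG AAC GTA GTT GAC CAA TGC GCG ATC TCG ATT GAC — no ATG→stop ORF.
Frame 2 has an ORF of 7 codons (positions 14–34) ≥ 7, so yes.

yes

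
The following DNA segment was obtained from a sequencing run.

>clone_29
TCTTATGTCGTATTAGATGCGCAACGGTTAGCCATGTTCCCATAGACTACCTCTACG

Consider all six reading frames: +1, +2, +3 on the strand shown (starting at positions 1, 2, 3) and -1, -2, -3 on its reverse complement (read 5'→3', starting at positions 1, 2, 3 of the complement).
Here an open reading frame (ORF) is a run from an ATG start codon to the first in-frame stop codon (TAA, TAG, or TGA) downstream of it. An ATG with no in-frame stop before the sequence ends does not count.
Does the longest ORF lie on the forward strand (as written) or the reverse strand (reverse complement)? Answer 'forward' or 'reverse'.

Reverse complement (5'→3'): CGTAGAGGTAGTCTATGGGAACATGGCTAACCGTTGCGCATCTAATACGACATAAGA
Frame +1: TCT TAT GTC GTA TTA GAT GCG CAA CGG TTA GCC ATG TTC CCA TAG ACT ACC TCT ACG — ATG at 34, stop TAG at 43 → 12 nt.
Frame +2: CTT ATG TCG TAT TAG ATG CGC AAC GGT TAG CCA TGT TCC CAT AGA CTA CCT CTA — ATG at 5, stop TAG at 14 → 12 nt; ATG at 17, stop TAG at 29 → 15 nt.
Frame +3: TTA TGT CGT ATT AGA TGC GCA ACG GTT AGC CAT GTT CCC ATA GAC TAC CTC TAC — no ATG→stop ORF.
Frame -1: CGT AGA GGT AGT CTA TGG GAA CAT GGC TAA CCG TTG CGC ATC TAA TAC GAC ATA AGA — no ATG→stop ORF.
Frame -2: GTA GAG GTA GTC TAT GGG AAC ATG GCT AAC CGT TGC GCA TCT AAT ACG ACA TAA — ATG at 23, stop TAA at 53 → 33 nt.
Frame -3: TAG AGG TAG TCT ATG GGA ACA TGG CTA ACC GTT GCG CAT CTA ATA CGA CAT AAG — no ATG→stop ORF.
Forward-strand max 15 nt; reverse-strand max 33 nt. The reverse strand has the longer ORF.

reverse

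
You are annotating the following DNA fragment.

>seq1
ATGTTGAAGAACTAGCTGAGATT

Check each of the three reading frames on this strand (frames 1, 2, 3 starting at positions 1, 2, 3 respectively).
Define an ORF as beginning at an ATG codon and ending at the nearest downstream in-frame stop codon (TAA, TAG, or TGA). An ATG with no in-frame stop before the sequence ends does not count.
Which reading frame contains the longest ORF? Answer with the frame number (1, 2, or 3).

Frame 1: ATG TTG AAG AAC TAG CTG AGA — ATG at 1, stop TAG at 13 → 15 nt.
Frame 2: TGT TGA AGA ACT AGC TGA GAT — no ATG→stop ORF.
Frame 3: GTT GAA GAA CTA GCT GAG ATT — no ATG→stop ORF.
Longest ORF is 15 nt in frame 1 (positions 1–15).

1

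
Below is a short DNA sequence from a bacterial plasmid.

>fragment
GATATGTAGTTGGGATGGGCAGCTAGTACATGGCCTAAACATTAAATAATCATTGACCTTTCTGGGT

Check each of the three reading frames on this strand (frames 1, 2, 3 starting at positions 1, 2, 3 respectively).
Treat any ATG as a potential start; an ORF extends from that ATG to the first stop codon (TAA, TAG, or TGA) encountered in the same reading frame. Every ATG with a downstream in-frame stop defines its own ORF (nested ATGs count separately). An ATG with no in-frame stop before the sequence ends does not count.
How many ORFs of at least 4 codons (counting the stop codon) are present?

1

Frame 1: GAT ATG TAG TTG GGA TGG GCA GCT AGT ACA TGG CCT AAA CAT TAA ATA ATC ATT GAC CTT TCT GGG — ATG at 4, stop TAG at 7 → 6 nt.
Frame 2: ATA TGT AGT TGG GAT GGG CAG CTA GTA CAT GGC CTA AAC ATT AAA TAA TCA TTG ACC TTT CTG GGT — no ATG→stop ORF.
Frame 3: TAT GTA GTT GGG ATG GGC AGC TAG TAC ATG GCC TAA ACA TTA AAT AAT CAT TGA CCT TTC TGG — ATG at 15, stop TAG at 24 → 12 nt; ATG at 30, stop TAA at 36 → 9 nt.
ORFs ≥ 4 codons: frame 3 15–26 (4 codons). Count = 1.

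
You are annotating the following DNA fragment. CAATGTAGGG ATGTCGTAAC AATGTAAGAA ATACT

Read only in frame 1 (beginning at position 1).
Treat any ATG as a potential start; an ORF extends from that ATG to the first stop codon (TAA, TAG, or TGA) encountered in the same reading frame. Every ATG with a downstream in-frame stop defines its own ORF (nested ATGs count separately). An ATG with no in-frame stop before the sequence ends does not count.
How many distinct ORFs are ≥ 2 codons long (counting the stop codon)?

1

Frame 1: CAA TGT AGG GAT GTC GTA ACA ATG TAA GAA ATA — ATG at 22, stop TAA at 25 → 6 nt.
ORFs ≥ 2 codons: frame 1 22–27 (2 codons). Count = 1.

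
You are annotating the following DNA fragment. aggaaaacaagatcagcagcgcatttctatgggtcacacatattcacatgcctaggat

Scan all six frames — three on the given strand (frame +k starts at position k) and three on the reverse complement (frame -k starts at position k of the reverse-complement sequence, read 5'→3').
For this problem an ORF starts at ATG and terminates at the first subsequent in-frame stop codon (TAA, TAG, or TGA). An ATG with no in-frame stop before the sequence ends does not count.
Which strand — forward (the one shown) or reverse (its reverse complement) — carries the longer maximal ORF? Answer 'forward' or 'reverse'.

forward

Reverse complement (5'→3'): ATCCTAGGCATGTGAATATGTGTGACCCATAGAAATGCGCTGCTGATCTTGTTTTCCT
Frame +1: AGG AAA ACA AGA TCA GCA GCG CAT TTC TAT GGG TCA CAC ATA TTC ACA TGC CTA GGA — no ATG→stop ORF.
Frame +2: GGA AAA CAA GAT CAG CAG CGC ATT TCT ATG GGT CAC ACA TAT TCA CAT GCC TAG GAT — ATG at 29, stop TAG at 53 → 27 nt.
Frame +3: GAA AAC AAG ATC AGC AGC GCA TTT CTA TGG GTC ACA CAT ATT CAC ATG CCT AGG — no ATG→stop ORF.
Frame -1: ATC CTA GGC ATG TGA ATA TGT GTG ACC CAT AGA AAT GCG CTG CTG ATC TTG TTT TCC — ATG at 10, stop TGA at 13 → 6 nt.
Frame -2: TCC TAG GCA TGT GAA TAT GTG TGA CCC ATA GAA ATG CGC TGC TGA TCT TGT TTT CCT — ATG at 35, stop TGA at 44 → 12 nt.
Frame -3: CCT AGG CAT GTG AAT ATG TGT GAC CCA TAG AAA TGC GCT GCT GAT CTT GTT TTC — ATG at 18, stop TAG at 30 → 15 nt.
Forward-strand max 27 nt; reverse-strand max 15 nt. The forward strand has the longer ORF.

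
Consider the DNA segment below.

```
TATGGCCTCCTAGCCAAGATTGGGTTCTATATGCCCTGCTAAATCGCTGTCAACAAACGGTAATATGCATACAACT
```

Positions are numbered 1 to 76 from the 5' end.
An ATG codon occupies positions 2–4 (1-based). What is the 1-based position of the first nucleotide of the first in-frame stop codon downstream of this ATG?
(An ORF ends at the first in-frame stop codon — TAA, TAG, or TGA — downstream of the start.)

Codons from position 2: ATG (2–4), GCC (5–7), TCC (8–10), TAG (11–13).
TAG is a stop codon; it begins at position 11.

11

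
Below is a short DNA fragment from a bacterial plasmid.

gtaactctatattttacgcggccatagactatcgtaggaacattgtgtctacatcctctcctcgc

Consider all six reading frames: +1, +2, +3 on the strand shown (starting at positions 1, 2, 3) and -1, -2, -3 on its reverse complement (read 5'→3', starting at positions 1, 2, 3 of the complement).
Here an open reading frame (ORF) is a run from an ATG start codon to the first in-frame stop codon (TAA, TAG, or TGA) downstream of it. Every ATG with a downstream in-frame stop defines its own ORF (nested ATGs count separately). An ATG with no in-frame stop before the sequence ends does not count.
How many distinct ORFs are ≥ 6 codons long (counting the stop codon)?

Reverse complement (5'→3'): GCGAGGAGAGGATGTAGACACAATGTTCCTACGATAGTCTATGGCCGCGTAAAATATAGAGTTAC
Frame +1: GTA ACT CTA TAT TTT ACG CGG CCA TAG ACT ATC GTA GGA ACA TTG TGT CTA CAT CCT CTC CTC — no ATG→stop ORF.
Frame +2: TAA CTC TAT ATT TTA CGC GGC CAT AGA CTA TCG TAG GAA CAT TGT GTC TAC ATC CTC TCC TCG — no ATG→stop ORF.
Frame +3: AAC TCT ATA TTT TAC GCG GCC ATA GAC TAT CGT AGG AAC ATT GTG TCT ACA TCC TCT CCT CGC — no ATG→stop ORF.
Frame -1: GCG AGG AGA GGA TGT AGA CAC AAT GTT CCT ACG ATA GTC TAT GGC CGC GTA AAA TAT AGA GTT — no ATG→stop ORF.
Frame -2: CGA GGA GAG GAT GTA GAC ACA ATG TTC CTA CGA TAG TCT ATG GCC GCG TAA AAT ATA GAG TTA — ATG at 23, stop TAG at 35 → 15 nt; ATG at 41, stop TAA at 50 → 12 nt.
Frame -3: GAG GAG AGG ATG TAG ACA CAA TGT TCC TAC GAT AGT CTA TGG CCG CGT AAA ATA TAG AGT TAC — ATG at 12, stop TAG at 15 → 6 nt.
No ORF reaches 6 codons. Count = 0.

0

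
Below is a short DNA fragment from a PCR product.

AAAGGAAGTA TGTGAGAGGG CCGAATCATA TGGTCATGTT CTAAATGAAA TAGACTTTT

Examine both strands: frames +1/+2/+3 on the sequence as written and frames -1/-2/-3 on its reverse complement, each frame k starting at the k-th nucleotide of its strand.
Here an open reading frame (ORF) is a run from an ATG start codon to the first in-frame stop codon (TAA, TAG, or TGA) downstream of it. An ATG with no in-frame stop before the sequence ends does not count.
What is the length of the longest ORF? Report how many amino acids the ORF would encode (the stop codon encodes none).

4

Reverse complement (5'→3'): AAAAGTCTATTTCATTTAGAACATGACCATATGATTCGGCCCTCTCACATACTTCCTTT
Frame +1: AAA GGA AGT ATG TGA GAG GGC CGA ATC ATA TGG TCA TGT TCT AAA TGA AAT AGA CTT — ATG at 10, stop TGA at 13 → 6 nt.
Frame +2: AAG GAA GTA TGT GAG AGG GCC GAA TCA TAT GGT CAT GTT CTA AAT GAA ATA GAC TTT — no ATG→stop ORF.
Frame +3: AGG AAG TAT GTG AGA GGG CCG AAT CAT ATG GTC ATG TTC TAA ATG AAA TAG ACT TTT — ATG at 30, stop TAA at 42 → 15 nt; ATG at 36, stop TAA at 42 → 9 nt; ATG at 45, stop TAG at 51 → 9 nt.
Frame -1: AAA AGT CTA TTT CAT TTA GAA CAT GAC CAT ATG ATT CGG CCC TCT CAC ATA CTT CCT — no ATG→stop ORF.
Frame -2: AAA GTC TAT TTC ATT TAG AAC ATG ACC ATA TGA TTC GGC CCT CTC ACA TAC TTC CTT — ATG at 23, stop TGA at 32 → 12 nt.
Frame -3: AAG TCT ATT TCA TTT AGA ACA TGA CCA TAT GAT TCG GCC CTC TCA CAT ACT TCC TTT — no ATG→stop ORF.
Longest: frame +3, positions 30–44, 15 nt = 5 codons = 4 aa. → 4 amino acids.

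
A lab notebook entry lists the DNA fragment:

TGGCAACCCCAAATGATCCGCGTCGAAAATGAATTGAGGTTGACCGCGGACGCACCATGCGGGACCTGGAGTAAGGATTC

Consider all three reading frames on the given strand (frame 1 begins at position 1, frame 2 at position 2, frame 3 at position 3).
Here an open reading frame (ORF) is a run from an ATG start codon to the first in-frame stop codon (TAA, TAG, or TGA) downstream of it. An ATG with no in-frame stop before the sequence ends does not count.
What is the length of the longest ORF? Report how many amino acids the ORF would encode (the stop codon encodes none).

Frame 1: TGG CAA CCC CAA ATG ATC CGC GTC GAA AAT GAA TTG AGG TTG ACC GCG GAC GCA CCA TGC GGG ACC TGG AGT AAG GAT — no ATG→stop ORF.
Frame 2: GGC AAC CCC AAA TGA TCC GCG TCG AAA ATG AAT TGA GGT TGA CCG CGG ACG CAC CAT GCG GGA CCT GGA GTA AGG ATT — ATG at 29, stop TGA at 35 → 9 nt.
Frame 3: GCA ACC CCA AAT GAT CCG CGT CGA AAA TGA ATT GAG GTT GAC CGC GGA CGC ACC ATG CGG GAC CTG GAG TAA GGA TTC — ATG at 57, stop TAA at 72 → 18 nt.
Longest: frame 3, positions 57–74, 18 nt = 6 codons = 5 aa. → 5 amino acids.

5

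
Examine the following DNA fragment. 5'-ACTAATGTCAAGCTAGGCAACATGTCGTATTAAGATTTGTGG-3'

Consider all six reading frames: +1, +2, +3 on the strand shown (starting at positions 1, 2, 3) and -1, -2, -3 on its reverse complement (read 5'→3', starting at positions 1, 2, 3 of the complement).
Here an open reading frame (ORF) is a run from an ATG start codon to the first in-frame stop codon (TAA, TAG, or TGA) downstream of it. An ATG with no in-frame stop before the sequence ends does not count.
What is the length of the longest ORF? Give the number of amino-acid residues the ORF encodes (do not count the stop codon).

Reverse complement (5'→3'): CCACAAATCTTAATACGACATGTTGCCTAGCTTGACATTAGT
Frame +1: ACT AAT GTC AAG CTA GGC AAC ATG TCG TAT TAA GAT TTG TGG — ATG at 22, stop TAA at 31 → 12 nt.
Frame +2: CTA ATG TCA AGC TAG GCA ACA TGT CGT ATT AAG ATT TGT — ATG at 5, stop TAG at 14 → 12 nt.
Frame +3: TAA TGT CAA GCT AGG CAA CAT GTC GTA TTA AGA TTT GTG — no ATG→stop ORF.
Frame -1: CCA CAA ATC TTA ATA CGA CAT GTT GCC TAG CTT GAC ATT AGT — no ATG→stop ORF.
Frame -2: CAC AAA TCT TAA TAC GAC ATG TTG CCT AGC TTG ACA TTA — no ATG→stop ORF.
Frame -3: ACA AAT CTT AAT ACG ACA TGT TGC CTA GCT TGA CAT TAG — no ATG→stop ORF.
Longest: frame +1, positions 22–33, 12 nt = 4 codons = 3 aa. → 3 amino acids.

3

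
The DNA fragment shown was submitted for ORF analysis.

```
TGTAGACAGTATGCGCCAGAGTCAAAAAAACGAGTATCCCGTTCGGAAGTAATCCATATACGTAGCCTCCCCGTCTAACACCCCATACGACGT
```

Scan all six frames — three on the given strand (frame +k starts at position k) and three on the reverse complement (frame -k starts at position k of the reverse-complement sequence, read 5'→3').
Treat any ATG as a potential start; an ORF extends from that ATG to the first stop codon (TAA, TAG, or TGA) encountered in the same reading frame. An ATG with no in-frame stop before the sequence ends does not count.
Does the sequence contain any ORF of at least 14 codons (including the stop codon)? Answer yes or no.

yes

Reverse complement (5'→3'): ACGTCGTATGGGGTGTTAGACGGGGAGGCTACGTATATGGATTACTTCCGAACGGGATACTCGTTTTTTTGACTCTGGCGCATACTGTCTACA
Frame +1: TGT AGA CAG TAT GCG CCA GAG TCA AAA AAA CGA GTA TCC CGT TCG GAA GTA ATC CAT ATA CGT AGC CTC CCC GTC TAA CAC CCC ATA CGA CGT — no ATG→stop ORF.
Frame +2: GTA GAC AGT ATG CGC CAG AGT CAA AAA AAC GAG TAT CCC GTT CGG AAG TAA TCC ATA TAC GTA GCC TCC CCG TCT AAC ACC CCA TAC GAC — ATG at 11, stop TAA at 50 → 42 nt.
Frame +3: TAG ACA GTA TGC GCC AGA GTC AAA AAA ACG AGT ATC CCG TTC GGA AGT AAT CCA TAT ACG TAG CCT CCC CGT CTA ACA CCC CAT ACG ACG — no ATG→stop ORF.
Frame -1: ACG TCG TAT GGG GTG TTA GAC GGG GAG GCT ACG TAT ATG GAT TAC TTC CGA ACG GGA TAC TCG TTT TTT TGA CTC TGG CGC ATA CTG TCT ACA — ATG at 37, stop TGA at 70 → 36 nt.
Frame -2: CGT CGT ATG GGG TGT TAG ACG GGG AGG CTA CGT ATA TGG ATT ACT TCC GAA CGG GAT ACT CGT TTT TTT GAC TCT GGC GCA TAC TGT CTA — ATG at 8, stop TAG at 17 → 12 nt.
Frame -3: GTC GTA TGG GGT GTT AGA CGG GGA GGC TAC GTA TAT GGA TTA CTT CCG AAC GGG ATA CTC GTT TTT TTG ACT CTG GCG CAT ACT GTC TAC — no ATG→stop ORF.
Frame +2 has an ORF of 14 codons (positions 11–52) ≥ 14, so yes.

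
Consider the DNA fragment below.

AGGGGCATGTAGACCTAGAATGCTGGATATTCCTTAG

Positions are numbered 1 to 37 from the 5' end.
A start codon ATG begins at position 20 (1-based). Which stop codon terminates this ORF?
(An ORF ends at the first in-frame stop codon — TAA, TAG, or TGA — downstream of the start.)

TAG

Codons from position 20: ATG (20–22), CTG (23–25), GAT (26–28), ATT (29–31), CCT (32–34), TAG (35–37).
The first in-frame stop codon is TAG.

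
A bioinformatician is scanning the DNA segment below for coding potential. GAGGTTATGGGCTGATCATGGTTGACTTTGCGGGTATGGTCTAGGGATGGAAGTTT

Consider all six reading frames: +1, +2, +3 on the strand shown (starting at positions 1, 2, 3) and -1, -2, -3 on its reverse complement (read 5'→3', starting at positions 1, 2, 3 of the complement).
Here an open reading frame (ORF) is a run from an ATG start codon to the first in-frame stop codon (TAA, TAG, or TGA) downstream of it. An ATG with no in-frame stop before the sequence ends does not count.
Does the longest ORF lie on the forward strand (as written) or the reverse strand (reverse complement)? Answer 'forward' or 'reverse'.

Reverse complement (5'→3'): AAACTTCCATCCCTAGACCATACCCGCAAAGTCAACCATGATCAGCCCATAACCTC
Frame +1: GAG GTT ATG GGC TGA TCA TGG TTG ACT TTG CGG GTA TGG TCT AGG GAT GGA AGT — ATG at 7, stop TGA at 13 → 9 nt.
Frame +2: AGG TTA TGG GCT GAT CAT GGT TGA CTT TGC GGG TAT GGT CTA GGG ATG GAA GTT — no ATG→stop ORF.
Frame +3: GGT TAT GGG CTG ATC ATG GTT GAC TTT GCG GGT ATG GTC TAG GGA TGG AAG TTT — ATG at 18, stop TAG at 42 → 27 nt; ATG at 36, stop TAG at 42 → 9 nt.
Frame -1: AAA CTT CCA TCC CTA GAC CAT ACC CGC AAA GTC AAC CAT GAT CAG CCC ATA ACC — no ATG→stop ORF.
Frame -2: AAC TTC CAT CCC TAG ACC ATA CCC GCA AAG TCA ACC ATG ATC AGC CCA TAA CCT — ATG at 38, stop TAA at 50 → 15 nt.
Frame -3: ACT TCC ATC CCT AGA CCA TAC CCG CAA AGT CAA CCA TGA TCA GCC CAT AAC CTC — no ATG→stop ORF.
Forward-strand max 27 nt; reverse-strand max 15 nt. The forward strand has the longer ORF.

forward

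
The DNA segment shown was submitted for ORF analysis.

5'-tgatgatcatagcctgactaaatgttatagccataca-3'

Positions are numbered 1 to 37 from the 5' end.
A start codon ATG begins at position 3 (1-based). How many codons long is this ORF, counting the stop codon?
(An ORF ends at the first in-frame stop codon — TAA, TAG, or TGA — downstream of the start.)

Codons from position 3: ATG (3–5), ATC (6–8), ATA (9–11), GCC (12–14), TGA (15–17).
TGA is the first in-frame stop; that's 5 codons including the stop.

5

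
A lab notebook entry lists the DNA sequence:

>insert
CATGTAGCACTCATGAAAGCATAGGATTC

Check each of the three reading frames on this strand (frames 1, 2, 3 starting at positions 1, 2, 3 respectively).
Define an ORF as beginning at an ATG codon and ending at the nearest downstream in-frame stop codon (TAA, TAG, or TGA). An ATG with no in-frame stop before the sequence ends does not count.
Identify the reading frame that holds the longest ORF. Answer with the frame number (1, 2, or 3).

Frame 1: CAT GTA GCA CTC ATG AAA GCA TAG GAT — ATG at 13, stop TAG at 22 → 12 nt.
Frame 2: ATG TAG CAC TCA TGA AAG CAT AGG ATT — ATG at 2, stop TAG at 5 → 6 nt.
Frame 3: TGT AGC ACT CAT GAA AGC ATA GGA TTC — no ATG→stop ORF.
Longest ORF is 12 nt in frame 1 (positions 13–24).

1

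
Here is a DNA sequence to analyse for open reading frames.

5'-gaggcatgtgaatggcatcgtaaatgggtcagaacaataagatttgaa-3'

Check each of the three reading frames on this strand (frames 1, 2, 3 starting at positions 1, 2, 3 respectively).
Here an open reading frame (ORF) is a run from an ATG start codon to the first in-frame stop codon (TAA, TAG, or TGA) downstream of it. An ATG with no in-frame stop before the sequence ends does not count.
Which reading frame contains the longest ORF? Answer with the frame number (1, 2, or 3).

Frame 1: GAG GCA TGT GAA TGG CAT CGT AAA TGG GTC AGA ACA ATA AGA TTT GAA — no ATG→stop ORF.
Frame 2: AGG CAT GTG AAT GGC ATC GTA AAT GGG TCA GAA CAA TAA GAT TTG — no ATG→stop ORF.
Frame 3: GGC ATG TGA ATG GCA TCG TAA ATG GGT CAG AAC AAT AAG ATT TGA — ATG at 6, stop TGA at 9 → 6 nt; ATG at 12, stop TAA at 21 → 12 nt; ATG at 24, stop TGA at 45 → 24 nt.
Longest ORF is 24 nt in frame 3 (positions 24–47).

3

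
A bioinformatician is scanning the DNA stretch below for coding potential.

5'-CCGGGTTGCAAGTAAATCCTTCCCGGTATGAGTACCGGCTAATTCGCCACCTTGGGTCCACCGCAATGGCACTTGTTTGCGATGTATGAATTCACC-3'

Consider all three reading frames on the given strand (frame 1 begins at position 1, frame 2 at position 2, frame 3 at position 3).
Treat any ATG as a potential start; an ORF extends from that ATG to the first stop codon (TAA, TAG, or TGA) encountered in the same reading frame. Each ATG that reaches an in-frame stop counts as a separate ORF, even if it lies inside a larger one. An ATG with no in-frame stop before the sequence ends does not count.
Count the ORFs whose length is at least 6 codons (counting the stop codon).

Frame 1: CCG GGT TGC AAG TAA ATC CTT CCC GGT ATG AGT ACC GGC TAA TTC GCC ACC TTG GGT CCA CCG CAA TGG CAC TTG TTT GCG ATG TAT GAA TTC ACC — ATG at 28, stop TAA at 40 → 15 nt.
Frame 2: CGG GTT GCA AGT AAA TCC TTC CCG GTA TGA GTA CCG GCT AAT TCG CCA CCT TGG GTC CAC CGC AAT GGC ACT TGT TTG CGA TGT ATG AAT TCA — no ATG→stop ORF.
Frame 3: GGG TTG CAA GTA AAT CCT TCC CGG TAT GAG TAC CGG CTA ATT CGC CAC CTT GGG TCC ACC GCA ATG GCA CTT GTT TGC GAT GTA TGA ATT CAC — ATG at 66, stop TGA at 87 → 24 nt.
ORFs ≥ 6 codons: frame 3 66–89 (8 codons). Count = 1.

1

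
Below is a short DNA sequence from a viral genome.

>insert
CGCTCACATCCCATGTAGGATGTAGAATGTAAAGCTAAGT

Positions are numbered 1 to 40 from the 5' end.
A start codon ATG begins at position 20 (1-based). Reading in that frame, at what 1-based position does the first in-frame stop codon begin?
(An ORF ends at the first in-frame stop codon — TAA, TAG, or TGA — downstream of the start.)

Codons from position 20: ATG (20–22), TAG (23–25).
TAG is a stop codon; it begins at position 23.

23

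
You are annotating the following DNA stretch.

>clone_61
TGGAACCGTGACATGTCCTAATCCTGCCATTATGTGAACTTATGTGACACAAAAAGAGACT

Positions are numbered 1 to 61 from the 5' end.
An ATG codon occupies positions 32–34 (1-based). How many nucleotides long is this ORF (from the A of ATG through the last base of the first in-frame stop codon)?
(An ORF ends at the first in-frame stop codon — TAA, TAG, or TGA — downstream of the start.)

Codons from position 32: ATG (32–34), TGA (35–37).
TGA is the first in-frame stop; ORF spans 32–37, 6 nucleotides.

6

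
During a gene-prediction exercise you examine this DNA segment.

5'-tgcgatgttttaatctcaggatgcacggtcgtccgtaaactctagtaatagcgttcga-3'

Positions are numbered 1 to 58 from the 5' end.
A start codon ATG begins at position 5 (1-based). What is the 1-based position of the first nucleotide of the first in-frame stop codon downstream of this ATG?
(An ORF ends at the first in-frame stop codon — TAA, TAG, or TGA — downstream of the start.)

Codons from position 5: ATG (5–7), TTT (8–10), TAA (11–13).
TAA is a stop codon; it begins at position 11.

11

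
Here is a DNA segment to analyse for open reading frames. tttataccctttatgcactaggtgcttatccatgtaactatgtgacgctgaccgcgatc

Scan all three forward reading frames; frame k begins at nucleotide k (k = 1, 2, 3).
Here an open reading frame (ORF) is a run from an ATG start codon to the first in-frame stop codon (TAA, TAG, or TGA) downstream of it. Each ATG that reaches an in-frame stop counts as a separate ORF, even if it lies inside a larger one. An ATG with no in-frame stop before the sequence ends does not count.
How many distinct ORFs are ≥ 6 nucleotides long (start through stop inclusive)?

Frame 1: TTT ATA CCC TTT ATG CAC TAG GTG CTT ATC CAT GTA ACT ATG TGA CGC TGA CCG CGA — ATG at 13, stop TAG at 19 → 9 nt; ATG at 40, stop TGA at 43 → 6 nt.
Frame 2: TTA TAC CCT TTA TGC ACT AGG TGC TTA TCC ATG TAA CTA TGT GAC GCT GAC CGC GAT — ATG at 32, stop TAA at 35 → 6 nt.
Frame 3: TAT ACC CTT TAT GCA CTA GGT GCT TAT CCA TGT AAC TAT GTG ACG CTG ACC GCG ATC — no ATG→stop ORF.
ORFs ≥ 6 nucleotides: frame 1 13–21 (9 nucleotides), frame 1 40–45 (6 nucleotides), frame 2 32–37 (6 nucleotides). Count = 3.

3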